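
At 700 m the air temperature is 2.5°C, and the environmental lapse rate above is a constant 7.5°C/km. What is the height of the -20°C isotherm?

3700 m

Height above start = (2.5 − (-20)) / 7.5 = 3 km
Altitude = 700 m + 3000 m = 3700 m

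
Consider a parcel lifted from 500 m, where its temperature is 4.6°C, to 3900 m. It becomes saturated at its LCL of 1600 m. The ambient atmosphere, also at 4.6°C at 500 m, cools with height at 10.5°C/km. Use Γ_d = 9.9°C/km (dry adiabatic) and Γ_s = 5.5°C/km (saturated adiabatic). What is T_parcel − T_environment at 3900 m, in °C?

+12.16°C (parcel warmer than environment)

Parcel:
  500 → 1600 m (dry, 9.9°C/km): ΔT = -9.9 × 1.1 = -10.89°C → T = -6.29°C
  1600 → 3900 m (saturated, 5.5°C/km): ΔT = -5.5 × 2.3 = -12.65°C → T = -18.94°C
Environment:
  500 → 3900 m (environment, 10.5°C/km): ΔT = -10.5 × 3.4 = -35.7°C → T = -31.1°C
T_parcel − T_env = -18.94 − (-31.1) = +12.16°C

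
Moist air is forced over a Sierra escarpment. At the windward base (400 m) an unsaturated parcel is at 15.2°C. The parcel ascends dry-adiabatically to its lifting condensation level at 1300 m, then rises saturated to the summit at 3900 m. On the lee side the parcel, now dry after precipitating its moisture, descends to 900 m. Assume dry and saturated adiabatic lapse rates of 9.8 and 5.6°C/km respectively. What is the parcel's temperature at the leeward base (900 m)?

400 → 1300 m (dry, 9.8°C/km): ΔT = -9.8 × 0.9 = -8.82°C → T = 6.38°C
1300 → 3900 m (saturated, 5.6°C/km): ΔT = -5.6 × 2.6 = -14.56°C → T = -8.18°C
3900 → 900 m (dry descent, 9.8°C/km): ΔT = +9.8 × 3 = +29.4°C → T = 21.22°C

21.22°C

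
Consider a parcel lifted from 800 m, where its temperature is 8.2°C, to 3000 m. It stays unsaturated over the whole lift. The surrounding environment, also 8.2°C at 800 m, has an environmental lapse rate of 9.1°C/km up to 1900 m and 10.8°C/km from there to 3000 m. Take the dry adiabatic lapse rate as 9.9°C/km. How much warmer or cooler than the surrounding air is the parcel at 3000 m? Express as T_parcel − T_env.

Parcel:
  From 800 m to 3000 m (dry): cools by 9.9 × 2.2 = 21.78°C, giving -13.58°C.
Environment:
  From 800 m to 1900 m (environment, lower layer): cools by 9.1 × 1.1 = 10.01°C, giving -1.81°C.
  From 1900 m to 3000 m (environment, upper layer): cools by 10.8 × 1.1 = 11.88°C, giving -13.69°C.
T_parcel − T_env = -13.58 − (-13.69) = +0.11°C

+0.11°C (parcel warmer than environment)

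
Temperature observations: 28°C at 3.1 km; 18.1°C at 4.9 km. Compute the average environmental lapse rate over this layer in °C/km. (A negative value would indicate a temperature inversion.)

Γ = −ΔT/Δz = (28 − 18.1) / (4900 − 3100) m
  = 9.9°C / 1.8 km = 5.5°C/km

5.5°C/km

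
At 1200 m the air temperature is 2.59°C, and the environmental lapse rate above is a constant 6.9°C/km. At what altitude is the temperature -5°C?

2300 m

Height above start = (2.59 − (-5)) / 6.9 = 1.1 km
Altitude = 1200 m + 1100 m = 2300 m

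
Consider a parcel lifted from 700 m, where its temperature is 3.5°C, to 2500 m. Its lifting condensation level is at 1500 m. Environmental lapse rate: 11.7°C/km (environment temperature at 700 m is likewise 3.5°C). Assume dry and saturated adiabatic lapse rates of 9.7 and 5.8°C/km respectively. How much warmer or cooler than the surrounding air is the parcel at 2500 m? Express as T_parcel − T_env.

+7.5°C (parcel warmer than environment)

Parcel:
  From 700 m to 1500 m (dry): cools by 9.7 × 0.8 = 7.76°C, giving -4.26°C.
  From 1500 m to 2500 m (saturated): cools by 5.8 × 1 = 5.8°C, giving -10.06°C.
Environment:
  From 700 m to 2500 m (environment): cools by 11.7 × 1.8 = 21.06°C, giving -17.56°C.
T_parcel − T_env = -10.06 − (-17.56) = +7.5°C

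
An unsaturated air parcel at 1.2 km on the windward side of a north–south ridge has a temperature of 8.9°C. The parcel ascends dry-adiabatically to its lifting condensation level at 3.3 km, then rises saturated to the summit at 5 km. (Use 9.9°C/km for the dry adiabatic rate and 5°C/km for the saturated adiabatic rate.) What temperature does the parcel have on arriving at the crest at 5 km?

-20.39°C

Dry to 3300 m: -9.9 × 2.1 km = -20.79°C, so T = -11.89°C.
Saturated to 5000 m: -5 × 1.7 km = -8.5°C, so T = -20.39°C.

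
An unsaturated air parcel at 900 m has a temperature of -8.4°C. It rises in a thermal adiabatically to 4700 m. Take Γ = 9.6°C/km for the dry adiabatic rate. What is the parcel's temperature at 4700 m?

Dry adiabatic to 4700 m: -9.6 × 3.8 km = -36.48°C, so T = -44.88°C.

-44.88°C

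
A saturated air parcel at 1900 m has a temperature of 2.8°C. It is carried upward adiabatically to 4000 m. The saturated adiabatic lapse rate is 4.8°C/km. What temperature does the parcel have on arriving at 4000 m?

-7.28°C

1900 → 4000 m (saturated adiabatic, 4.8°C/km): ΔT = -4.8 × 2.1 = -10.08°C → T = -7.28°C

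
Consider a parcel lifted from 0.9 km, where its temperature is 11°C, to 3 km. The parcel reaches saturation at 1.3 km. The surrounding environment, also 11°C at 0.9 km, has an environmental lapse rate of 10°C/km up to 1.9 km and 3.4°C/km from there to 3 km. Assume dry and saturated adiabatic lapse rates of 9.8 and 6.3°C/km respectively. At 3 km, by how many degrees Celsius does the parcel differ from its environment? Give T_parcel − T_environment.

-0.89°C (parcel cooler than environment)

Parcel:
  Dry to 1300 m: -9.8 × 0.4 km = -3.92°C, so T = 7.08°C.
  Saturated to 3000 m: -6.3 × 1.7 km = -10.71°C, so T = -3.63°C.
Environment:
  Environment, lower layer to 1900 m: -10 × 1 km = -10°C, so T = 1°C.
  Environment, upper layer to 3000 m: -3.4 × 1.1 km = -3.74°C, so T = -2.74°C.
T_parcel − T_env = -3.63 − (-2.74) = -0.89°C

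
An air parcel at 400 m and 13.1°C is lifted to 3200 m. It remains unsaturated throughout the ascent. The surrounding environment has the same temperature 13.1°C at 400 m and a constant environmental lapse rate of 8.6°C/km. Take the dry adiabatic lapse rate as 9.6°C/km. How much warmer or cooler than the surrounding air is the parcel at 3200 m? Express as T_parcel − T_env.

-2.8°C (parcel cooler than environment)

Parcel:
  Dry to 3200 m: -9.6 × 2.8 km = -26.88°C, so T = -13.78°C.
Environment:
  Environment to 3200 m: -8.6 × 2.8 km = -24.08°C, so T = -10.98°C.
T_parcel − T_env = -13.78 − (-10.98) = -2.8°C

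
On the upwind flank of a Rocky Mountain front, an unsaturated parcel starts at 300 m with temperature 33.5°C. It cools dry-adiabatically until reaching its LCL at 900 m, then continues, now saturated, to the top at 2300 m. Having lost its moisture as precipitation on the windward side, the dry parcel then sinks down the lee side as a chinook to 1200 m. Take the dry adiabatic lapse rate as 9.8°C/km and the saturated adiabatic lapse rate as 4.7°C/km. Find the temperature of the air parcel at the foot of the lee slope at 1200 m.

300 → 900 m (dry, 9.8°C/km): ΔT = -9.8 × 0.6 = -5.88°C → T = 27.62°C
900 → 2300 m (saturated, 4.7°C/km): ΔT = -4.7 × 1.4 = -6.58°C → T = 21.04°C
2300 → 1200 m (dry descent, 9.8°C/km): ΔT = +9.8 × 1.1 = +10.78°C → T = 31.82°C

31.82°C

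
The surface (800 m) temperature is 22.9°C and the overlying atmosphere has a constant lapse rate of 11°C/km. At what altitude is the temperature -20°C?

4700 m

Height above start = (22.9 − (-20)) / 11 = 3.9 km
Altitude = 800 m + 3900 m = 4700 m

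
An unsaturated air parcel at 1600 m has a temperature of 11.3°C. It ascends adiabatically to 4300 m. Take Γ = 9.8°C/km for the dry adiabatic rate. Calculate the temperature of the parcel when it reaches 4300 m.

-15.16°C

From 1600 m to 4300 m (dry adiabatic): cools by 9.8 × 2.7 = 26.46°C, giving -15.16°C.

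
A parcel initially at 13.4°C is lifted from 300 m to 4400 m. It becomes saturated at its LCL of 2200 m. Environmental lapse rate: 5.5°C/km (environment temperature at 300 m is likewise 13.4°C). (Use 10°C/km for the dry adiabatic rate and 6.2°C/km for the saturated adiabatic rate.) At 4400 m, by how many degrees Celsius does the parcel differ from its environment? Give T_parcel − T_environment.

-10.09°C (parcel cooler than environment)

Parcel:
  From 300 m to 2200 m (dry): cools by 10 × 1.9 = 19°C, giving -5.6°C.
  From 2200 m to 4400 m (saturated): cools by 6.2 × 2.2 = 13.64°C, giving -19.24°C.
Environment:
  From 300 m to 4400 m (environment): cools by 5.5 × 4.1 = 22.55°C, giving -9.15°C.
T_parcel − T_env = -19.24 − (-9.15) = -10.09°C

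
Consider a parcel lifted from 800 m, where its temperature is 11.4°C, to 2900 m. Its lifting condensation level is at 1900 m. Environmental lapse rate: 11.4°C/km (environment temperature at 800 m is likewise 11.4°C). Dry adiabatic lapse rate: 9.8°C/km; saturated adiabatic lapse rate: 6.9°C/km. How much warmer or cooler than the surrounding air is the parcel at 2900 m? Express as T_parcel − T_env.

+6.26°C (parcel warmer than environment)

Parcel:
  800 → 1900 m (dry, 9.8°C/km): ΔT = -9.8 × 1.1 = -10.78°C → T = 0.62°C
  1900 → 2900 m (saturated, 6.9°C/km): ΔT = -6.9 × 1 = -6.9°C → T = -6.28°C
Environment:
  800 → 2900 m (environment, 11.4°C/km): ΔT = -11.4 × 2.1 = -23.94°C → T = -12.54°C
T_parcel − T_env = -6.28 − (-12.54) = +6.26°C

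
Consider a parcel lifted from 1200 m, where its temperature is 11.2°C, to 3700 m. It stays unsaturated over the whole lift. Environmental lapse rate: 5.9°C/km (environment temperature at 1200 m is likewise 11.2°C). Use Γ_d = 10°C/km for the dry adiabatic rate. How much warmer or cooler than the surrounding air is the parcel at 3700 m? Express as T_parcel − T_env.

Parcel:
  1200 → 3700 m (dry, 10°C/km): ΔT = -10 × 2.5 = -25°C → T = -13.8°C
Environment:
  1200 → 3700 m (environment, 5.9°C/km): ΔT = -5.9 × 2.5 = -14.75°C → T = -3.55°C
T_parcel − T_env = -13.8 − (-3.55) = -10.25°C

-10.25°C (parcel cooler than environment)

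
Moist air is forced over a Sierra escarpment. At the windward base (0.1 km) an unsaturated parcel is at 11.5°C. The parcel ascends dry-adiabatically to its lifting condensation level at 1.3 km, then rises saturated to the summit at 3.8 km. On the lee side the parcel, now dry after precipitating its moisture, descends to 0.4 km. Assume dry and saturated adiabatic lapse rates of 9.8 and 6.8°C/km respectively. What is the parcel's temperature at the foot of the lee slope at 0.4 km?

16.06°C

Dry to 1300 m: -9.8 × 1.2 km = -11.76°C, so T = -0.26°C.
Saturated to 3800 m: -6.8 × 2.5 km = -17°C, so T = -17.26°C.
Dry descent to 400 m: +9.8 × 3.4 km = +33.32°C, so T = 16.06°C.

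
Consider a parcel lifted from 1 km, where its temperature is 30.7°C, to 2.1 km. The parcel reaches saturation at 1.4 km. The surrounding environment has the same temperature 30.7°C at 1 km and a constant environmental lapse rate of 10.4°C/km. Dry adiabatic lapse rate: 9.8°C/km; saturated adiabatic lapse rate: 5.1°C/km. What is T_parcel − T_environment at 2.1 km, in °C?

Parcel:
  From 1000 m to 1400 m (dry): cools by 9.8 × 0.4 = 3.92°C, giving 26.78°C.
  From 1400 m to 2100 m (saturated): cools by 5.1 × 0.7 = 3.57°C, giving 23.21°C.
Environment:
  From 1000 m to 2100 m (environment): cools by 10.4 × 1.1 = 11.44°C, giving 19.26°C.
T_parcel − T_env = 23.21 − 19.26 = +3.95°C

+3.95°C (parcel warmer than environment)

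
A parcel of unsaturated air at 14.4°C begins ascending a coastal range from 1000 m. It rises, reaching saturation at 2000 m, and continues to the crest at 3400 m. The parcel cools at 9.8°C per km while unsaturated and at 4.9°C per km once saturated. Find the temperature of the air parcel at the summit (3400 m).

-2.26°C

From 1000 m to 2000 m (dry): cools by 9.8 × 1 = 9.8°C, giving 4.6°C.
From 2000 m to 3400 m (saturated): cools by 4.9 × 1.4 = 6.86°C, giving -2.26°C.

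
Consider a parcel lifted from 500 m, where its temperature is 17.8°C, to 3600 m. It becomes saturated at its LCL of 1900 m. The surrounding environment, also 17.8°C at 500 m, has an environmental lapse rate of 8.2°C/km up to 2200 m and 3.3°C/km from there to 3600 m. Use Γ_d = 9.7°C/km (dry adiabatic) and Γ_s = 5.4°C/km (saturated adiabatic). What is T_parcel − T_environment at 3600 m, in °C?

Parcel:
  500 → 1900 m (dry, 9.7°C/km): ΔT = -9.7 × 1.4 = -13.58°C → T = 4.22°C
  1900 → 3600 m (saturated, 5.4°C/km): ΔT = -5.4 × 1.7 = -9.18°C → T = -4.96°C
Environment:
  500 → 2200 m (environment, lower layer, 8.2°C/km): ΔT = -8.2 × 1.7 = -13.94°C → T = 3.86°C
  2200 → 3600 m (environment, upper layer, 3.3°C/km): ΔT = -3.3 × 1.4 = -4.62°C → T = -0.76°C
T_parcel − T_env = -4.96 − (-0.76) = -4.2°C

-4.2°C (parcel cooler than environment)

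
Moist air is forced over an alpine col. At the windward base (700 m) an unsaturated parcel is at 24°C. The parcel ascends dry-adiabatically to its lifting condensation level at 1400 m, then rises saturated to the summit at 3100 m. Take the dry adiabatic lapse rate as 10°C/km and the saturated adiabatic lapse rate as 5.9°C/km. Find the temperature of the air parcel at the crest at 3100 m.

6.97°C

Dry to 1400 m: -10 × 0.7 km = -7°C, so T = 17°C.
Saturated to 3100 m: -5.9 × 1.7 km = -10.03°C, so T = 6.97°C.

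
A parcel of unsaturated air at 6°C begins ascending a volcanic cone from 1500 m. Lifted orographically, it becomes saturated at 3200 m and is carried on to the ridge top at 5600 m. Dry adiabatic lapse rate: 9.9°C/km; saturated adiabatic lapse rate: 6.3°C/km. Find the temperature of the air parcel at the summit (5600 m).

-25.95°C

From 1500 m to 3200 m (dry): cools by 9.9 × 1.7 = 16.83°C, giving -10.83°C.
From 3200 m to 5600 m (saturated): cools by 6.3 × 2.4 = 15.12°C, giving -25.95°C.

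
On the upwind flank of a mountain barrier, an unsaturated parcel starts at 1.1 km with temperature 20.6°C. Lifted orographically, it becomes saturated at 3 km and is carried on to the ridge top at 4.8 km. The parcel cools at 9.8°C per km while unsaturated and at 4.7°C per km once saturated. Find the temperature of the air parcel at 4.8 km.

Dry to 3000 m: -9.8 × 1.9 km = -18.62°C, so T = 1.98°C.
Saturated to 4800 m: -4.7 × 1.8 km = -8.46°C, so T = -6.48°C.

-6.48°C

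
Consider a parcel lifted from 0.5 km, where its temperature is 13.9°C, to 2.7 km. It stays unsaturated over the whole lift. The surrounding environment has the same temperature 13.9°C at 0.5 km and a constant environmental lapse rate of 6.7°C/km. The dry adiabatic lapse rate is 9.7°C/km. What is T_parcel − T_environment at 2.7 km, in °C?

Parcel:
  Dry to 2700 m: -9.7 × 2.2 km = -21.34°C, so T = -7.44°C.
Environment:
  Environment to 2700 m: -6.7 × 2.2 km = -14.74°C, so T = -0.84°C.
T_parcel − T_env = -7.44 − (-0.84) = -6.6°C

-6.6°C (parcel cooler than environment)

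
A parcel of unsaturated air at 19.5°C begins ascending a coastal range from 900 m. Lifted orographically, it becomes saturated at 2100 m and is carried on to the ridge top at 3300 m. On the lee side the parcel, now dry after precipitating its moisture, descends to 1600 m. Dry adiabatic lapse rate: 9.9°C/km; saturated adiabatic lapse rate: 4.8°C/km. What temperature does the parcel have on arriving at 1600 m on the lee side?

18.69°C

From 900 m to 2100 m (dry): cools by 9.9 × 1.2 = 11.88°C, giving 7.62°C.
From 2100 m to 3300 m (saturated): cools by 4.8 × 1.2 = 5.76°C, giving 1.86°C.
From 3300 m to 1600 m (dry descent): warms by 9.9 × 1.7 = 16.83°C, giving 18.69°C.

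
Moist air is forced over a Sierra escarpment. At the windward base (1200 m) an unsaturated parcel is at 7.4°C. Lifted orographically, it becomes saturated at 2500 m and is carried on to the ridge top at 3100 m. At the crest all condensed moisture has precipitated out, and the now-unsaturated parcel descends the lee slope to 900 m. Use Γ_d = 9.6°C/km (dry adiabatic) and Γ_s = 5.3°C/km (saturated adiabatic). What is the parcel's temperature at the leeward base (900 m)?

12.86°C

1200–2500 m, dry: Δz = 1.3 km ⇒ ΔT = -12.48°C; T = -5.08°C
2500–3100 m, saturated: Δz = 0.6 km ⇒ ΔT = -3.18°C; T = -8.26°C
3100–900 m, dry descent: Δz = 2.2 km ⇒ ΔT = +21.12°C; T = 12.86°C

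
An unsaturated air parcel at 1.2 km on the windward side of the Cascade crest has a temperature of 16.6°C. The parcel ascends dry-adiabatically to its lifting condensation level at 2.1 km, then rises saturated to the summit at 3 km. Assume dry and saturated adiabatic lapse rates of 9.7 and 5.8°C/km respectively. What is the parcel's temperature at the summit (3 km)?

2.65°C

Dry to 2100 m: -9.7 × 0.9 km = -8.73°C, so T = 7.87°C.
Saturated to 3000 m: -5.8 × 0.9 km = -5.22°C, so T = 2.65°C.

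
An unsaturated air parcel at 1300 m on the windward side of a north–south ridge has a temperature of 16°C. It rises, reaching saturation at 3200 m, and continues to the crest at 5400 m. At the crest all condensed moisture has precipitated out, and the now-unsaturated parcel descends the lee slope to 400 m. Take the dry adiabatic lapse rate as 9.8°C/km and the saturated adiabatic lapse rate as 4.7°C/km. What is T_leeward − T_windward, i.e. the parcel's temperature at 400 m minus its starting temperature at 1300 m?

Dry to 3200 m: -9.8 × 1.9 km = -18.62°C, so T = -2.62°C.
Saturated to 5400 m: -4.7 × 2.2 km = -10.34°C, so T = -12.96°C.
Dry descent to 400 m: +9.8 × 5 km = +49°C, so T = 36.04°C.
Net change vs windward start: 36.04 − 16 = +20.04°C

+20.04°C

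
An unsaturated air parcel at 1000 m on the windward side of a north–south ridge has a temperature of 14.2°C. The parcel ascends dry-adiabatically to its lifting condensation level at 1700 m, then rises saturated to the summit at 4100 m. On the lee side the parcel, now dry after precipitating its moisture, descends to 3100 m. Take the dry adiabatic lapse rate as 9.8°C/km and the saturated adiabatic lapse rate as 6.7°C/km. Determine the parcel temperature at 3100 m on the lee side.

Dry to 1700 m: -9.8 × 0.7 km = -6.86°C, so T = 7.34°C.
Saturated to 4100 m: -6.7 × 2.4 km = -16.08°C, so T = -8.74°C.
Dry descent to 3100 m: +9.8 × 1 km = +9.8°C, so T = 1.06°C.

1.06°C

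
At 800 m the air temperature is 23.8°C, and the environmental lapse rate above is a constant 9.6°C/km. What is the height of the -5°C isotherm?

Height above start = (23.8 − (-5)) / 9.6 = 3 km
Altitude = 800 m + 3000 m = 3800 m

3800 m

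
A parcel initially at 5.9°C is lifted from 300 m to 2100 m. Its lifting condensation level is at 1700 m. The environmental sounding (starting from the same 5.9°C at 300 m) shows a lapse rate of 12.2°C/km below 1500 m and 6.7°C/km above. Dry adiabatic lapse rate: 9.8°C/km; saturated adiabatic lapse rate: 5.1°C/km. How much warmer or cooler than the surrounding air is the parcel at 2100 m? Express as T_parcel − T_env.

+2.9°C (parcel warmer than environment)

Parcel:
  300–1700 m, dry: Δz = 1.4 km ⇒ ΔT = -13.72°C; T = -7.82°C
  1700–2100 m, saturated: Δz = 0.4 km ⇒ ΔT = -2.04°C; T = -9.86°C
Environment:
  300–1500 m, environment, lower layer: Δz = 1.2 km ⇒ ΔT = -14.64°C; T = -8.74°C
  1500–2100 m, environment, upper layer: Δz = 0.6 km ⇒ ΔT = -4.02°C; T = -12.76°C
T_parcel − T_env = -9.86 − (-12.76) = +2.9°C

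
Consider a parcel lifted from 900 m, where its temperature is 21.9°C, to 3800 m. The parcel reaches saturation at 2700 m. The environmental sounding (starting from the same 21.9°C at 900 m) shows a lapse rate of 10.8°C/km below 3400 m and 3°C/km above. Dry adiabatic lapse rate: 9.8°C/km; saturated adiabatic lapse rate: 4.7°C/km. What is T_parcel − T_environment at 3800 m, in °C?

Parcel:
  Dry to 2700 m: -9.8 × 1.8 km = -17.64°C, so T = 4.26°C.
  Saturated to 3800 m: -4.7 × 1.1 km = -5.17°C, so T = -0.91°C.
Environment:
  Environment, lower layer to 3400 m: -10.8 × 2.5 km = -27°C, so T = -5.1°C.
  Environment, upper layer to 3800 m: -3 × 0.4 km = -1.2°C, so T = -6.3°C.
T_parcel − T_env = -0.91 − (-6.3) = +5.39°C

+5.39°C (parcel warmer than environment)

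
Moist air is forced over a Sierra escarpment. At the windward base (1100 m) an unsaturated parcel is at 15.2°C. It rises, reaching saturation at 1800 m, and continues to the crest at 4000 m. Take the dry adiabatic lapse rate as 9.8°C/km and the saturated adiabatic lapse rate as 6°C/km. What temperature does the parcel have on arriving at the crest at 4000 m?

-4.86°C

Dry to 1800 m: -9.8 × 0.7 km = -6.86°C, so T = 8.34°C.
Saturated to 4000 m: -6 × 2.2 km = -13.2°C, so T = -4.86°C.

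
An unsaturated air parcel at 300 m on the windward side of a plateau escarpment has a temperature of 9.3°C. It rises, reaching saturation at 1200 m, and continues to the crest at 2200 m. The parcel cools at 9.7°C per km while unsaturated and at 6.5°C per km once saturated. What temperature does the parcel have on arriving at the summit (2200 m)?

-5.93°C

Dry to 1200 m: -9.7 × 0.9 km = -8.73°C, so T = 0.57°C.
Saturated to 2200 m: -6.5 × 1 km = -6.5°C, so T = -5.93°C.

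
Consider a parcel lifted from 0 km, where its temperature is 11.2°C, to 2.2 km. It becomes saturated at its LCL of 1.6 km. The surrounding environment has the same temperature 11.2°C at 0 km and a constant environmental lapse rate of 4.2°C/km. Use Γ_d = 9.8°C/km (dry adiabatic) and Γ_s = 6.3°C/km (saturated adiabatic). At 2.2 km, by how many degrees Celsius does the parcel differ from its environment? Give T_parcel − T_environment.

-10.22°C (parcel cooler than environment)

Parcel:
  0 → 1600 m (dry, 9.8°C/km): ΔT = -9.8 × 1.6 = -15.68°C → T = -4.48°C
  1600 → 2200 m (saturated, 6.3°C/km): ΔT = -6.3 × 0.6 = -3.78°C → T = -8.26°C
Environment:
  0 → 2200 m (environment, 4.2°C/km): ΔT = -4.2 × 2.2 = -9.24°C → T = 1.96°C
T_parcel − T_env = -8.26 − 1.96 = -10.22°C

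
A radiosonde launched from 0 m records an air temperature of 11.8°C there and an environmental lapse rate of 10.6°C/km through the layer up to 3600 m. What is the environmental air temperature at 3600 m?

-26.36°C

From 0 m to 3600 m (environmental): cools by 10.6 × 3.6 = 38.16°C, giving -26.36°C.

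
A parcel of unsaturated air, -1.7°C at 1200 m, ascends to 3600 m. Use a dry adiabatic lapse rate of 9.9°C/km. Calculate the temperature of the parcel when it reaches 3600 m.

-25.46°C

1200–3600 m, dry adiabatic: Δz = 2.4 km ⇒ ΔT = -23.76°C; T = -25.46°C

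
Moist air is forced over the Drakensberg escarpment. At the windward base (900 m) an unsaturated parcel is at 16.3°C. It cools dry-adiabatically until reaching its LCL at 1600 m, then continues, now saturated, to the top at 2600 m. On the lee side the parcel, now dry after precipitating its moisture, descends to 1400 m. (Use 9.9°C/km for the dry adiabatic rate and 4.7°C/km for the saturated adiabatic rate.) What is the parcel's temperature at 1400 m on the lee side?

From 900 m to 1600 m (dry): cools by 9.9 × 0.7 = 6.93°C, giving 9.37°C.
From 1600 m to 2600 m (saturated): cools by 4.7 × 1 = 4.7°C, giving 4.67°C.
From 2600 m to 1400 m (dry descent): warms by 9.9 × 1.2 = 11.88°C, giving 16.55°C.

16.55°C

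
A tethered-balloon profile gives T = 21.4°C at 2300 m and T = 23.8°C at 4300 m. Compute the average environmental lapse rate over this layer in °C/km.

-1.2°C/km

Γ = −ΔT/Δz = (21.4 − 23.8) / (4300 − 2300) m
  = -2.4°C / 2 km = -1.2°C/km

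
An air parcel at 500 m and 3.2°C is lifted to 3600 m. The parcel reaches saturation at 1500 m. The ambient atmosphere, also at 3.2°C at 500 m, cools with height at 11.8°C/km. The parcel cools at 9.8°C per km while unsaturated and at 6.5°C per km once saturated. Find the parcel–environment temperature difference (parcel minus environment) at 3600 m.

Parcel:
  500 → 1500 m (dry, 9.8°C/km): ΔT = -9.8 × 1 = -9.8°C → T = -6.6°C
  1500 → 3600 m (saturated, 6.5°C/km): ΔT = -6.5 × 2.1 = -13.65°C → T = -20.25°C
Environment:
  500 → 3600 m (environment, 11.8°C/km): ΔT = -11.8 × 3.1 = -36.58°C → T = -33.38°C
T_parcel − T_env = -20.25 − (-33.38) = +13.13°C

+13.13°C (parcel warmer than environment)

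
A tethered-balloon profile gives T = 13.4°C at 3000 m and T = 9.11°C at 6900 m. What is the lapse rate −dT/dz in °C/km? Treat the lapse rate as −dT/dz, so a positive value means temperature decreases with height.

1.1°C/km

Γ = −ΔT/Δz = (13.4 − 9.11) / (6900 − 3000) m
  = 4.29°C / 3.9 km = 1.1°C/km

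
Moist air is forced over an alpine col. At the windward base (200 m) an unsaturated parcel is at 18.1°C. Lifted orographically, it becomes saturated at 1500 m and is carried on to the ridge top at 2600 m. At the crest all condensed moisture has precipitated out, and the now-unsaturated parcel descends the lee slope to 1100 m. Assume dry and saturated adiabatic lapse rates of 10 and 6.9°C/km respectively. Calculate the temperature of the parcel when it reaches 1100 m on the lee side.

12.51°C

Dry to 1500 m: -10 × 1.3 km = -13°C, so T = 5.1°C.
Saturated to 2600 m: -6.9 × 1.1 km = -7.59°C, so T = -2.49°C.
Dry descent to 1100 m: +10 × 1.5 km = +15°C, so T = 12.51°C.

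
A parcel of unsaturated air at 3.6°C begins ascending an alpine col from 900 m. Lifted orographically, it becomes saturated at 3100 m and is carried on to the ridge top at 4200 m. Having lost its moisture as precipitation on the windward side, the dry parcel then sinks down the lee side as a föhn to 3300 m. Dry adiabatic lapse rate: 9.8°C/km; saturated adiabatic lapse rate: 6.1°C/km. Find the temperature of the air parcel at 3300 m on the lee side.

900 → 3100 m (dry, 9.8°C/km): ΔT = -9.8 × 2.2 = -21.56°C → T = -17.96°C
3100 → 4200 m (saturated, 6.1°C/km): ΔT = -6.1 × 1.1 = -6.71°C → T = -24.67°C
4200 → 3300 m (dry descent, 9.8°C/km): ΔT = +9.8 × 0.9 = +8.82°C → T = -15.85°C

-15.85°C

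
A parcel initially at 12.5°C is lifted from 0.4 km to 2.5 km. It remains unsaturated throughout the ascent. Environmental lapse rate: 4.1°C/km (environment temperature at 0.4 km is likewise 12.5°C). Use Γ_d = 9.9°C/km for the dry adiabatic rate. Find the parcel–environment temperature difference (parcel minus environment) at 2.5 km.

Parcel:
  From 400 m to 2500 m (dry): cools by 9.9 × 2.1 = 20.79°C, giving -8.29°C.
Environment:
  From 400 m to 2500 m (environment): cools by 4.1 × 2.1 = 8.61°C, giving 3.89°C.
T_parcel − T_env = -8.29 − 3.89 = -12.18°C

-12.18°C (parcel cooler than environment)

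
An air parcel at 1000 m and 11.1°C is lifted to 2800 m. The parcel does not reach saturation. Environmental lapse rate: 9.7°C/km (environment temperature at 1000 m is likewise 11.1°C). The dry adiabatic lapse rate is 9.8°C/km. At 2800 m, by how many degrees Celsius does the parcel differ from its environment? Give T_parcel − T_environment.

Parcel:
  Dry to 2800 m: -9.8 × 1.8 km = -17.64°C, so T = -6.54°C.
Environment:
  Environment to 2800 m: -9.7 × 1.8 km = -17.46°C, so T = -6.36°C.
T_parcel − T_env = -6.54 − (-6.36) = -0.18°C

-0.18°C (parcel cooler than environment)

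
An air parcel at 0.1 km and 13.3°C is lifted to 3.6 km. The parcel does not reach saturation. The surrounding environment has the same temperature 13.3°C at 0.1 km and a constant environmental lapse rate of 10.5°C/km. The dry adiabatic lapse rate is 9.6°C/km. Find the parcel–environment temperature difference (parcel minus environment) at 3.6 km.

+3.15°C (parcel warmer than environment)

Parcel:
  From 100 m to 3600 m (dry): cools by 9.6 × 3.5 = 33.6°C, giving -20.3°C.
Environment:
  From 100 m to 3600 m (environment): cools by 10.5 × 3.5 = 36.75°C, giving -23.45°C.
T_parcel − T_env = -20.3 − (-23.45) = +3.15°C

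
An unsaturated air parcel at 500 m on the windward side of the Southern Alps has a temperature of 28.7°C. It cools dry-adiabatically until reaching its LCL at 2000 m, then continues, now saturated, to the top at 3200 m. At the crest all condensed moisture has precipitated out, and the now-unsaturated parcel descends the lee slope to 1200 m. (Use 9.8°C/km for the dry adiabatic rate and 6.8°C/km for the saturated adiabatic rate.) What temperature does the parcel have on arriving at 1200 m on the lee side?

500–2000 m, dry: Δz = 1.5 km ⇒ ΔT = -14.7°C; T = 14°C
2000–3200 m, saturated: Δz = 1.2 km ⇒ ΔT = -8.16°C; T = 5.84°C
3200–1200 m, dry descent: Δz = 2 km ⇒ ΔT = +19.6°C; T = 25.44°C

25.44°C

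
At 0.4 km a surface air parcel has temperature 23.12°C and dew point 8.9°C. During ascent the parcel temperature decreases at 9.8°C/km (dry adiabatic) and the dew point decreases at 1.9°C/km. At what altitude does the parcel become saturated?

2.2 km

T and T_d converge at 9.8 − 1.9 = 7.9°C per km
Height above start = (23.12 − 8.9) / 7.9 = 1.8 km
LCL altitude = 400 m + 1800 m = 2200 m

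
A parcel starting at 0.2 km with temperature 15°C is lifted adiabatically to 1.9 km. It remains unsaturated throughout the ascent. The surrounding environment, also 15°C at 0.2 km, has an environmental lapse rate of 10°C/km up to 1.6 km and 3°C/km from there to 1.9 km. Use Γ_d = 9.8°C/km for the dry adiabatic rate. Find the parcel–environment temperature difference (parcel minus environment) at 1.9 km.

-1.76°C (parcel cooler than environment)

Parcel:
  From 200 m to 1900 m (dry): cools by 9.8 × 1.7 = 16.66°C, giving -1.66°C.
Environment:
  From 200 m to 1600 m (environment, lower layer): cools by 10 × 1.4 = 14°C, giving 1°C.
  From 1600 m to 1900 m (environment, upper layer): cools by 3 × 0.3 = 0.9°C, giving 0.1°C.
T_parcel − T_env = -1.66 − 0.1 = -1.76°C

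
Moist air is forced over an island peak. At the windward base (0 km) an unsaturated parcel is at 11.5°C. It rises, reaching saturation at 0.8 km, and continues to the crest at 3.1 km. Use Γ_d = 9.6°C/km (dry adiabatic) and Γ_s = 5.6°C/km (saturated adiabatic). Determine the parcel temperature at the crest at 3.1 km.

From 0 m to 800 m (dry): cools by 9.6 × 0.8 = 7.68°C, giving 3.82°C.
From 800 m to 3100 m (saturated): cools by 5.6 × 2.3 = 12.88°C, giving -9.06°C.

-9.06°C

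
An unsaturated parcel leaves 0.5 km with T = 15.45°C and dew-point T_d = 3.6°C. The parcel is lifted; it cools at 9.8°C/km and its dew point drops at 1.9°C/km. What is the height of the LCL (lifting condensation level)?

2 km

T and T_d converge at 9.8 − 1.9 = 7.9°C per km
Height above start = (15.45 − 3.6) / 7.9 = 1.5 km
LCL altitude = 500 m + 1500 m = 2000 m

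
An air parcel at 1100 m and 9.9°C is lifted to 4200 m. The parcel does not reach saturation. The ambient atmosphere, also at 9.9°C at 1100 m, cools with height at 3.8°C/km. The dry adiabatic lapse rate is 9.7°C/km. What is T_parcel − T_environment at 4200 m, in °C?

-18.29°C (parcel cooler than environment)

Parcel:
  Dry to 4200 m: -9.7 × 3.1 km = -30.07°C, so T = -20.17°C.
Environment:
  Environment to 4200 m: -3.8 × 3.1 km = -11.78°C, so T = -1.88°C.
T_parcel − T_env = -20.17 − (-1.88) = -18.29°C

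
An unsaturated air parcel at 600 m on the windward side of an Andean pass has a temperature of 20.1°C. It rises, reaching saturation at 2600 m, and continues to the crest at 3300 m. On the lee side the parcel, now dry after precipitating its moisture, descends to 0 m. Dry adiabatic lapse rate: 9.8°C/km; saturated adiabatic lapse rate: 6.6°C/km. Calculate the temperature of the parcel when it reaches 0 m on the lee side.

28.22°C

Dry to 2600 m: -9.8 × 2 km = -19.6°C, so T = 0.5°C.
Saturated to 3300 m: -6.6 × 0.7 km = -4.62°C, so T = -4.12°C.
Dry descent to 0 m: +9.8 × 3.3 km = +32.34°C, so T = 28.22°C.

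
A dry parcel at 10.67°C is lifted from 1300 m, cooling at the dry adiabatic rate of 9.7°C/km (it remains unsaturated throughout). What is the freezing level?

Height above start = (10.67 − 0) / 9.7 = 1.1 km
Altitude = 1300 m + 1100 m = 2400 m

2400 m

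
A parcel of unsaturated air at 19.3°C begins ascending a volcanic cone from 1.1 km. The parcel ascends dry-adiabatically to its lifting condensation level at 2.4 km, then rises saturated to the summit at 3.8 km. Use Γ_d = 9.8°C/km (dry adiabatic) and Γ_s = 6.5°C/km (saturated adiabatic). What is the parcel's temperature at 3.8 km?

-2.54°C

1100–2400 m, dry: Δz = 1.3 km ⇒ ΔT = -12.74°C; T = 6.56°C
2400–3800 m, saturated: Δz = 1.4 km ⇒ ΔT = -9.1°C; T = -2.54°C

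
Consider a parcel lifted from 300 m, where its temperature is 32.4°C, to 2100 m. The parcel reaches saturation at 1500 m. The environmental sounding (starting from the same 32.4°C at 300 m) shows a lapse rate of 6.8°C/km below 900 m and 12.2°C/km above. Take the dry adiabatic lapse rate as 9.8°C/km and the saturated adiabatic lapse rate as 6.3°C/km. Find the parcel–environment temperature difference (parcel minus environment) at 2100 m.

+3.18°C (parcel warmer than environment)

Parcel:
  From 300 m to 1500 m (dry): cools by 9.8 × 1.2 = 11.76°C, giving 20.64°C.
  From 1500 m to 2100 m (saturated): cools by 6.3 × 0.6 = 3.78°C, giving 16.86°C.
Environment:
  From 300 m to 900 m (environment, lower layer): cools by 6.8 × 0.6 = 4.08°C, giving 28.32°C.
  From 900 m to 2100 m (environment, upper layer): cools by 12.2 × 1.2 = 14.64°C, giving 13.68°C.
T_parcel − T_env = 16.86 − 13.68 = +3.18°C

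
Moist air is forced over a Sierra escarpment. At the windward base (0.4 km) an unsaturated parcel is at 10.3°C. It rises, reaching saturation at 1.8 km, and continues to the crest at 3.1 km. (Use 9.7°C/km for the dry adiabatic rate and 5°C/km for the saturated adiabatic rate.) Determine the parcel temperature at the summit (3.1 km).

From 400 m to 1800 m (dry): cools by 9.7 × 1.4 = 13.58°C, giving -3.28°C.
From 1800 m to 3100 m (saturated): cools by 5 × 1.3 = 6.5°C, giving -9.78°C.

-9.78°C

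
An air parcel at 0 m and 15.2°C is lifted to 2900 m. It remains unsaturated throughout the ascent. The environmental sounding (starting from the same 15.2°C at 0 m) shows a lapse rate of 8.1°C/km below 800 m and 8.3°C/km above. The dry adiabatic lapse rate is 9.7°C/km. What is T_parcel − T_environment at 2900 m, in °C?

Parcel:
  0–2900 m, dry: Δz = 2.9 km ⇒ ΔT = -28.13°C; T = -12.93°C
Environment:
  0–800 m, environment, lower layer: Δz = 0.8 km ⇒ ΔT = -6.48°C; T = 8.72°C
  800–2900 m, environment, upper layer: Δz = 2.1 km ⇒ ΔT = -17.43°C; T = -8.71°C
T_parcel − T_env = -12.93 − (-8.71) = -4.22°C

-4.22°C (parcel cooler than environment)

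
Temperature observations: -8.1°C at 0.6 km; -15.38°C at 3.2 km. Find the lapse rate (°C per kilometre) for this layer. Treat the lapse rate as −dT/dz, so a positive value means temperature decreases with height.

Γ = −ΔT/Δz = (-8.1 − (-15.38)) / (3200 − 600) m
  = 7.28°C / 2.6 km = 2.8°C/km

2.8°C/km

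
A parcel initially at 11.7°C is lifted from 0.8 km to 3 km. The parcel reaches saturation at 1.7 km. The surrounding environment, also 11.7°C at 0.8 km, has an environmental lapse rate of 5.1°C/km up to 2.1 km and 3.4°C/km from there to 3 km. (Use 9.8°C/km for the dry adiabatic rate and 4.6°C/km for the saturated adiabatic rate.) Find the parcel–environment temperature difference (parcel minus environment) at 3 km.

-5.11°C (parcel cooler than environment)

Parcel:
  Dry to 1700 m: -9.8 × 0.9 km = -8.82°C, so T = 2.88°C.
  Saturated to 3000 m: -4.6 × 1.3 km = -5.98°C, so T = -3.1°C.
Environment:
  Environment, lower layer to 2100 m: -5.1 × 1.3 km = -6.63°C, so T = 5.07°C.
  Environment, upper layer to 3000 m: -3.4 × 0.9 km = -3.06°C, so T = 2.01°C.
T_parcel − T_env = -3.1 − 2.01 = -5.11°C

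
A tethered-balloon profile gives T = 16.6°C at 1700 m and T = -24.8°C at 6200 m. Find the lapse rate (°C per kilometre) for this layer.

Γ = −ΔT/Δz = (16.6 − (-24.8)) / (6200 − 1700) m
  = 41.4°C / 4.5 km = 9.2°C/km

9.2°C/km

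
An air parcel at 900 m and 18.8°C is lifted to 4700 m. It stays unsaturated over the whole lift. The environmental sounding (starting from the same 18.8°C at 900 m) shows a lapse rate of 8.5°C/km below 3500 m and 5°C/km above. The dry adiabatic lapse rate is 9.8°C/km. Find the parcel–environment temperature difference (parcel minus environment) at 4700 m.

Parcel:
  900 → 4700 m (dry, 9.8°C/km): ΔT = -9.8 × 3.8 = -37.24°C → T = -18.44°C
Environment:
  900 → 3500 m (environment, lower layer, 8.5°C/km): ΔT = -8.5 × 2.6 = -22.1°C → T = -3.3°C
  3500 → 4700 m (environment, upper layer, 5°C/km): ΔT = -5 × 1.2 = -6°C → T = -9.3°C
T_parcel − T_env = -18.44 − (-9.3) = -9.14°C

-9.14°C (parcel cooler than environment)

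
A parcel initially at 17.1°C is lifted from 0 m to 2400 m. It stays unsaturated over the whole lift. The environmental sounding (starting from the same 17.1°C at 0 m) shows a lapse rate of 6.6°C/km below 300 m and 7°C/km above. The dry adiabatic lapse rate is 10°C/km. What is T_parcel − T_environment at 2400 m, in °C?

-7.32°C (parcel cooler than environment)

Parcel:
  From 0 m to 2400 m (dry): cools by 10 × 2.4 = 24°C, giving -6.9°C.
Environment:
  From 0 m to 300 m (environment, lower layer): cools by 6.6 × 0.3 = 1.98°C, giving 15.12°C.
  From 300 m to 2400 m (environment, upper layer): cools by 7 × 2.1 = 14.7°C, giving 0.42°C.
T_parcel − T_env = -6.9 − 0.42 = -7.32°C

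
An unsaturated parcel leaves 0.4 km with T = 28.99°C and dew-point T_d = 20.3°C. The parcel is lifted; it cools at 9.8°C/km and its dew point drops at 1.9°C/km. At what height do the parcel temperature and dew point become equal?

1.5 km

T and T_d converge at 9.8 − 1.9 = 7.9°C per km
Height above start = (28.99 − 20.3) / 7.9 = 1.1 km
LCL altitude = 400 m + 1100 m = 1500 m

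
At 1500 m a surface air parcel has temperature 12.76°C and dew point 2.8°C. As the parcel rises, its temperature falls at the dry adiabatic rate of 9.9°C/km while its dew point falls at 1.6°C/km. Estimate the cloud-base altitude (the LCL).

T and T_d converge at 9.9 − 1.6 = 8.3°C per km
Height above start = (12.76 − 2.8) / 8.3 = 1.2 km
LCL altitude = 1500 m + 1200 m = 2700 m

2700 m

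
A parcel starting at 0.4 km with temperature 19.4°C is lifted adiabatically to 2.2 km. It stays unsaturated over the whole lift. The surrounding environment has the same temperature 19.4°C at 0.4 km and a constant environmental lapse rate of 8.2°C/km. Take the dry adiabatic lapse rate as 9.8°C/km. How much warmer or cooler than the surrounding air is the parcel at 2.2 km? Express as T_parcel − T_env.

-2.88°C (parcel cooler than environment)

Parcel:
  From 400 m to 2200 m (dry): cools by 9.8 × 1.8 = 17.64°C, giving 1.76°C.
Environment:
  From 400 m to 2200 m (environment): cools by 8.2 × 1.8 = 14.76°C, giving 4.64°C.
T_parcel − T_env = 1.76 − 4.64 = -2.88°C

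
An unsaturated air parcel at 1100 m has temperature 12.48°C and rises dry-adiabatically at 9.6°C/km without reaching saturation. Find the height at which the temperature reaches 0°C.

Height above start = (12.48 − 0) / 9.6 = 1.3 km
Altitude = 1100 m + 1300 m = 2400 m

2400 m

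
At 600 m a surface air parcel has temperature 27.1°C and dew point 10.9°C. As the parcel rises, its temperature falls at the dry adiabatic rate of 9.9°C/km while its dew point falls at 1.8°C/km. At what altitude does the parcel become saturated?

T and T_d converge at 9.9 − 1.8 = 8.1°C per km
Height above start = (27.1 − 10.9) / 8.1 = 2 km
LCL altitude = 600 m + 2000 m = 2600 m

2600 m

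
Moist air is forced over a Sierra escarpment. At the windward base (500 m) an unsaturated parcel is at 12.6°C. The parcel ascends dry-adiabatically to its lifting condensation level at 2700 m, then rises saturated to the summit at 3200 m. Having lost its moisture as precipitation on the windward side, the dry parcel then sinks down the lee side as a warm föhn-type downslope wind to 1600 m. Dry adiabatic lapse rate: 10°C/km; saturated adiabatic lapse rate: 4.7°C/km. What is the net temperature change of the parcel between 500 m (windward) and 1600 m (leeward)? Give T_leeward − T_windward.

Dry to 2700 m: -10 × 2.2 km = -22°C, so T = -9.4°C.
Saturated to 3200 m: -4.7 × 0.5 km = -2.35°C, so T = -11.75°C.
Dry descent to 1600 m: +10 × 1.6 km = +16°C, so T = 4.25°C.
Net change vs windward start: 4.25 − 12.6 = -8.35°C

-8.35°C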